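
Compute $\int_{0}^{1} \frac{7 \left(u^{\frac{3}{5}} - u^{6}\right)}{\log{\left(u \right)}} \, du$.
$\log{\left(\frac{2097152}{64339296875} \right)}$

Introduce a parameter $a$ in the exponent: let $I(a) = \int_{0}^{1} \frac{7 \left(- u^{6} + u^{a}\right)}{\log{\left(u \right)}} \, du$.

Since $\dfrac{\partial}{\partial a}\,u^{a} = u^{a} \ln u$, the $\ln u$ in the denominator cancels and
$$\frac{dI}{da} = \int_{0}^{1} 7 u^{a} \, du = 7 \left[\frac{u^{a+1}}{a+1}\right]_0^1 = \frac{7}{a + 1}.$$

Integrating with respect to $a$ gives $I(a) = \log{\left(\frac{\left(a + 1\right)^{7}}{823543} \right)} + C$.

At $a = 6$ the integrand is identically $0$, so $I(6) = 0$. The closed form gives $0$, hence $C = 0$.

Setting $a = \frac{3}{5}$:
$$I = \log{\left(\frac{2097152}{64339296875} \right)}.$$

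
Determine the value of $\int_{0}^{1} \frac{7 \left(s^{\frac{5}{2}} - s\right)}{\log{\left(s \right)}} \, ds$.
$\log{\left(\frac{823543}{16384} \right)}$

Consider the one-parameter family: let $I(a) = \int_{0}^{1} \frac{7 \left(- s + s^{a}\right)}{\log{\left(s \right)}} \, ds$.

Since $\dfrac{\partial}{\partial a}\,s^{a} = s^{a} \ln s$, the $\ln s$ in the denominator cancels and
$$\frac{dI}{da} = \int_{0}^{1} 7 s^{a} \, ds = 7 \left[\frac{s^{a+1}}{a+1}\right]_0^1 = \frac{7}{a + 1}.$$

Integrating with respect to $a$ gives $I(a) = \log{\left(\frac{\left(a + 1\right)^{7}}{128} \right)} + C$.

At $a = 1$ the integrand is identically $0$, so $I(1) = 0$. The closed form gives $0$, hence $C = 0$.

Setting $a = \frac{5}{2}$:
$$I = \log{\left(\frac{823543}{16384} \right)}.$$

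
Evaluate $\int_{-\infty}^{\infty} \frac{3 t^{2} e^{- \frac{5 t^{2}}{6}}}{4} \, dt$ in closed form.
$\frac{9 \sqrt{30} \sqrt{\pi}}{100}$

Begin with the known integral
$$J(a) = \int_{-\infty}^{\infty} \frac{3 e^{- a t^{2}}}{4} \, dt = \frac{3 \sqrt{\pi}}{4 \sqrt{a}}.$$

Differentiating under the integral sign brings down a factor of $(-t^2)$:
$$\frac{dJ}{da} = \int_{-\infty}^{\infty} - \frac{3 t^{2} e^{- a t^{2}}}{4} \, dt = - \frac{3 \sqrt{\pi}}{8 a^{\frac{3}{2}}}.$$

The integral on the left is $-I$, so $I = \frac{3 \sqrt{\pi}}{8 a^{\frac{3}{2}}}$.

Setting $a = \frac{5}{6}$:
$$I = \frac{9 \sqrt{30} \sqrt{\pi}}{100}.$$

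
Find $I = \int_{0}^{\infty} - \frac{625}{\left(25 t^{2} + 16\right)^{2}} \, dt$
$- \frac{125 \pi}{256}$

Begin with the known result
$$J(a) = \int_{0}^{\infty} - \frac{1}{a^{2} + t^{2}} \, dt = - \frac{\pi}{2 a}.$$

Differentiating under the integral sign with respect to $a$,
$$\frac{dJ}{da} = \int_{0}^{\infty} \frac{2 a}{\left(a^{2} + t^{2}\right)^{2}} \, dt = \frac{\pi}{2 a^{2}},$$
so $\int_{0}^{\infty} - \frac{1}{\left(a^{2} + t^{2}\right)^{2}} \, dt = - \frac{\pi}{4 a^{3}}$.

Setting $a = \frac{4}{5}$:
$$I = - \frac{125 \pi}{256}.$$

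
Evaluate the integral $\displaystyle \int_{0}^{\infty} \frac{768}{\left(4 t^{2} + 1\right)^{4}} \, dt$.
$60 \pi$

Begin with the known result
$$J(a) = \int_{0}^{\infty} \frac{3}{a^{2} + t^{2}} \, dt = \frac{3 \pi}{2 a}.$$

Differentiating under the integral sign with respect to $a$,
$$\frac{dJ}{da} = \int_{0}^{\infty} - \frac{6 a}{\left(a^{2} + t^{2}\right)^{2}} \, dt = - \frac{3 \pi}{2 a^{2}},$$
so $\int_{0}^{\infty} \frac{3}{\left(a^{2} + t^{2}\right)^{2}} \, dt = \frac{3 \pi}{4 a^{3}}$.

Repeating — each differentiation of $1/(t^2+a^2)^j$ produces $-2ja/(t^2+a^2)^{j+1}$ — and dividing through by $-2ja$ at each step yields, after $3$ differentiations in total,
$$\int_{0}^{\infty} \frac{3}{\left(a^{2} + t^{2}\right)^{4}} \, dt = \frac{15 \pi}{32 a^{7}}.$$

Setting $a = \frac{1}{2}$:
$$I = 60 \pi.$$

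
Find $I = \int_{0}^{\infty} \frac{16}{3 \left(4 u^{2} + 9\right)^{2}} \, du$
$\frac{2 \pi}{81}$

Start from the standard arctangent integral
$$J(a) = \int_{0}^{\infty} \frac{1}{3 \left(a^{2} + u^{2}\right)} \, du = \frac{\pi}{6 a}.$$

Differentiating under the integral sign with respect to $a$,
$$\frac{dJ}{da} = \int_{0}^{\infty} - \frac{2 a}{3 \left(a^{2} + u^{2}\right)^{2}} \, du = - \frac{\pi}{6 a^{2}},$$
so $\int_{0}^{\infty} \frac{1}{3 \left(a^{2} + u^{2}\right)^{2}} \, du = \frac{\pi}{12 a^{3}}$.

Setting $a = \frac{3}{2}$:
$$I = \frac{2 \pi}{81}.$$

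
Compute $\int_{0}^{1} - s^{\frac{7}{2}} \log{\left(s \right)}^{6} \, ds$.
$- \frac{10240}{531441}$

Start from the elementary integral
$$J(a) = \int_{0}^{1} - s^{a} \, ds = - \frac{1}{a + 1}.$$

Differentiating under the integral sign brings down a factor of $\ln s$:
$$\frac{dJ}{da} = \int_{0}^{1} - s^{a} \log{\left(s \right)} \, ds = \frac{1}{\left(a + 1\right)^{2}}.$$

Repeating $6$ times in total — each differentiation brings down another $\ln s$ — gives
$$\frac{d^{6}J}{da^{6}} = \int_{0}^{1} - s^{a} \log{\left(s \right)}^{6} \, ds = - \frac{720}{\left(a + 1\right)^{7}},$$
and the integrand here is exactly the target integrand, so $I = - \frac{720}{\left(a + 1\right)^{7}}$.

Setting $a = \frac{7}{2}$:
$$I = - \frac{10240}{531441}.$$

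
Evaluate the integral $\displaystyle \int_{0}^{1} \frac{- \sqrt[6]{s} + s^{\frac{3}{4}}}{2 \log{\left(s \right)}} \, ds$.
$- \log{\left(2 \right)} + \frac{\log{\left(6 \right)}}{2}$

Consider the one-parameter family: let $I(a) = \int_{0}^{1} \frac{- \sqrt[6]{s} + s^{a}}{2 \log{\left(s \right)}} \, ds$.

Since $\dfrac{\partial}{\partial a}\,s^{a} = s^{a} \ln s$, the $\ln s$ in the denominator cancels and
$$\frac{dI}{da} = \int_{0}^{1} \frac{1}{2} s^{a} \, ds = \frac{1}{2} \left[\frac{s^{a+1}}{a+1}\right]_0^1 = \frac{1}{2 \left(a + 1\right)}.$$

Integrating with respect to $a$ gives $I(a) = \log{\left(\frac{\sqrt{42} \sqrt{a + 1}}{7} \right)} + C$.

At $a = \frac{1}{6}$ the integrand is identically $0$, so $I(\frac{1}{6}) = 0$. The closed form gives $0$, hence $C = 0$.

Setting $a = \frac{3}{4}$:
$$I = - \log{\left(2 \right)} + \frac{\log{\left(6 \right)}}{2}.$$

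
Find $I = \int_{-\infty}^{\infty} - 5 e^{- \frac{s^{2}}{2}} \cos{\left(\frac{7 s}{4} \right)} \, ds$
$- \frac{5 \sqrt{2} \sqrt{\pi}}{e^{\frac{49}{32}}}$

Define $I(b) = \int_{-\infty}^{\infty} - 5 e^{- \frac{s^{2}}{2}} \cos{\left(b s \right)} \, ds$.

Differentiating under the integral sign,
$$I'(b) = \int_{-\infty}^{\infty} 5 s e^{- \frac{s^{2}}{2}} \sin{\left(b s \right)} \, ds.$$

Integrate $\int_{-\infty}^{\infty} s \sin(b s)\, e^{- \frac{s^{2}}{2}}\, ds$ by parts with $u = \sin(b s)$ and $dv = s\, e^{- \frac{s^{2}}{2}}\, ds$, giving $v = - e^{- \frac{s^{2}}{2}}$. The boundary term vanishes and
$$\int_{-\infty}^{\infty} s \sin(b s)\, e^{- \frac{s^{2}}{2}}\, ds = b \int_{-\infty}^{\infty} \cos(b s)\, e^{- \frac{s^{2}}{2}}\, ds,$$
so $I'(b) = - b\, I(b)$.

This is a separable first-order ODE; solving with the initial condition $I(0) = \int_{-\infty}^{\infty} - 5 e^{- \frac{s^{2}}{2}}\,ds = - 5 \sqrt{2} \sqrt{\pi}$ gives
$$I(b) = - 5 \sqrt{2} \sqrt{\pi} e^{- \frac{b^{2}}{2}}.$$

Setting $b = \frac{7}{4}$:
$$I = - \frac{5 \sqrt{2} \sqrt{\pi}}{e^{\frac{49}{32}}}.$$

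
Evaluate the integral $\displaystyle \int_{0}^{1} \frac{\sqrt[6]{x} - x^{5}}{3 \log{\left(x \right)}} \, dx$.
$\log{\left(\frac{\sqrt[3]{42}}{6} \right)}$

Consider the one-parameter family: let $I(a) = \int_{0}^{1} \frac{- x^{5} + x^{a}}{3 \log{\left(x \right)}} \, dx$.

Since $\dfrac{\partial}{\partial a}\,x^{a} = x^{a} \ln x$, the $\ln x$ in the denominator cancels and
$$\frac{dI}{da} = \int_{0}^{1} \frac{1}{3} x^{a} \, dx = \frac{1}{3} \left[\frac{x^{a+1}}{a+1}\right]_0^1 = \frac{1}{3 \left(a + 1\right)}.$$

Integrating with respect to $a$ gives $I(a) = \frac{\log{\left(a + 1 \right)}}{3} - \frac{\log{\left(6 \right)}}{3} + C$.

At $a = 5$ the integrand is identically $0$, so $I(5) = 0$. The closed form gives $0$, hence $C = 0$.

Setting $a = \frac{1}{6}$:
$$I = \log{\left(\frac{\sqrt[3]{42}}{6} \right)}.$$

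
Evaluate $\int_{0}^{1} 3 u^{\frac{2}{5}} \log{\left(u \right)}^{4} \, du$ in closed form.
$\frac{225000}{16807}$

Begin with the known integral
$$J(a) = \int_{0}^{1} 3 u^{a} \, du = \frac{3}{a + 1}.$$

Differentiating under the integral sign brings down a factor of $\ln u$:
$$\frac{dJ}{da} = \int_{0}^{1} 3 u^{a} \log{\left(u \right)} \, du = - \frac{3}{\left(a + 1\right)^{2}}.$$

Repeating $4$ times in total — each differentiation brings down another $\ln u$ — gives
$$\frac{d^{4}J}{da^{4}} = \int_{0}^{1} 3 u^{a} \log{\left(u \right)}^{4} \, du = \frac{72}{\left(a + 1\right)^{5}},$$
and the integrand here is exactly the target integrand, so $I = \frac{72}{\left(a + 1\right)^{5}}$.

Setting $a = \frac{2}{5}$:
$$I = \frac{225000}{16807}.$$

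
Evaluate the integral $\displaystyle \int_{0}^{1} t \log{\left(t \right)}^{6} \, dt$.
$\frac{45}{8}$

Start from the elementary integral
$$J(a) = \int_{0}^{1} t^{a} \, dt = \frac{1}{a + 1}.$$

Differentiating under the integral sign brings down a factor of $\ln t$:
$$\frac{dJ}{da} = \int_{0}^{1} t^{a} \log{\left(t \right)} \, dt = - \frac{1}{\left(a + 1\right)^{2}}.$$

Repeating $6$ times in total — each differentiation brings down another $\ln t$ — gives
$$\frac{d^{6}J}{da^{6}} = \int_{0}^{1} t^{a} \log{\left(t \right)}^{6} \, dt = \frac{720}{\left(a + 1\right)^{7}},$$
and the integrand here is exactly the target integrand, so $I = \frac{720}{\left(a + 1\right)^{7}}$.

Setting $a = 1$:
$$I = \frac{45}{8}.$$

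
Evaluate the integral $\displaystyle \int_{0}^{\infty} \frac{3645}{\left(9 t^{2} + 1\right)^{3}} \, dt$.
$\frac{3645 \pi}{16}$

Begin with the known result
$$J(a) = \int_{0}^{\infty} \frac{5}{a^{2} + t^{2}} \, dt = \frac{5 \pi}{2 a}.$$

Differentiating under the integral sign with respect to $a$,
$$\frac{dJ}{da} = \int_{0}^{\infty} - \frac{10 a}{\left(a^{2} + t^{2}\right)^{2}} \, dt = - \frac{5 \pi}{2 a^{2}},$$
so $\int_{0}^{\infty} \frac{5}{\left(a^{2} + t^{2}\right)^{2}} \, dt = \frac{5 \pi}{4 a^{3}}$.

Repeating — each differentiation of $1/(t^2+a^2)^j$ produces $-2ja/(t^2+a^2)^{j+1}$ — and dividing through by $-2ja$ at each step yields, after $2$ differentiations in total,
$$\int_{0}^{\infty} \frac{5}{\left(a^{2} + t^{2}\right)^{3}} \, dt = \frac{15 \pi}{16 a^{5}}.$$

Setting $a = \frac{1}{3}$:
$$I = \frac{3645 \pi}{16}.$$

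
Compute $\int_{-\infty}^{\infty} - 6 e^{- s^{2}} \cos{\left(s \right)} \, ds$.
$- \frac{6 \sqrt{\pi}}{e^{\frac{1}{4}}}$

Treat the cosine frequency as a parameter and define $I(b) = \int_{-\infty}^{\infty} - 6 e^{- s^{2}} \cos{\left(b s \right)} \, ds$.

Differentiating under the integral sign,
$$I'(b) = \int_{-\infty}^{\infty} 6 s e^{- s^{2}} \sin{\left(b s \right)} \, ds.$$

Integrate $\int_{-\infty}^{\infty} s \sin(b s)\, e^{- s^{2}}\, ds$ by parts with $u = \sin(b s)$ and $dv = s\, e^{- s^{2}}\, ds$, giving $v = - \frac{e^{- s^{2}}}{2}$. The boundary term vanishes and
$$\int_{-\infty}^{\infty} s \sin(b s)\, e^{- s^{2}}\, ds = \frac{b}{2} \int_{-\infty}^{\infty} \cos(b s)\, e^{- s^{2}}\, ds,$$
so $I'(b) = - \frac{b}{2}\, I(b)$.

This is a separable first-order ODE; solving with the initial condition $I(0) = \int_{-\infty}^{\infty} - 6 e^{- s^{2}}\,ds = - 6 \sqrt{\pi}$ gives
$$I(b) = - 6 \sqrt{\pi} e^{- \frac{b^{2}}{4}}.$$

Setting $b = 1$:
$$I = - \frac{6 \sqrt{\pi}}{e^{\frac{1}{4}}}.$$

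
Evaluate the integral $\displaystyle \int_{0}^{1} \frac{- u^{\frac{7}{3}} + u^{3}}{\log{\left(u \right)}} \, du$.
$\log{\left(\frac{6}{5} \right)}$

Consider the one-parameter family: let $I(a) = \int_{0}^{1} \frac{- u^{\frac{7}{3}} + u^{a}}{\log{\left(u \right)}} \, du$.

Since $\dfrac{\partial}{\partial a}\,u^{a} = u^{a} \ln u$, the $\ln u$ in the denominator cancels and
$$\frac{dI}{da} = \int_{0}^{1} u^{a} \, du = \left[\frac{u^{a+1}}{a+1}\right]_0^1 = \frac{1}{a + 1}.$$

Integrating with respect to $a$ gives $I(a) = \log{\left(\frac{3 a}{10} + \frac{3}{10} \right)} + C$.

At $a = \frac{7}{3}$ the integrand is identically $0$, so $I(\frac{7}{3}) = 0$. The closed form gives $0$, hence $C = 0$.

Setting $a = 3$:
$$I = \log{\left(\frac{6}{5} \right)}.$$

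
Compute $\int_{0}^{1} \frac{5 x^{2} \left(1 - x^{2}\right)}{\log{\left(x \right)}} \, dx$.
$\log{\left(\frac{243}{3125} \right)}$

Consider the one-parameter family: let $I(a) = \int_{0}^{1} \frac{5 \left(- x^{4} + x^{a}\right)}{\log{\left(x \right)}} \, dx$.

Since $\dfrac{\partial}{\partial a}\,x^{a} = x^{a} \ln x$, the $\ln x$ in the denominator cancels and
$$\frac{dI}{da} = \int_{0}^{1} 5 x^{a} \, dx = 5 \left[\frac{x^{a+1}}{a+1}\right]_0^1 = \frac{5}{a + 1}.$$

Integrating with respect to $a$ gives $I(a) = \log{\left(\frac{\left(a + 1\right)^{5}}{3125} \right)} + C$.

At $a = 4$ the integrand is identically $0$, so $I(4) = 0$. The closed form gives $0$, hence $C = 0$.

Setting $a = 2$:
$$I = \log{\left(\frac{243}{3125} \right)}.$$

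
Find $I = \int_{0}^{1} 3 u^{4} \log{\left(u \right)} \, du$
$- \frac{3}{25}$

Start from the elementary integral
$$J(a) = \int_{0}^{1} 3 u^{a} \, du = \frac{3}{a + 1}.$$

Differentiating under the integral sign brings down a factor of $\ln u$:
$$\frac{dJ}{da} = \int_{0}^{1} 3 u^{a} \log{\left(u \right)} \, du = - \frac{3}{\left(a + 1\right)^{2}}.$$

The integral on the left is $I$, so $I = - \frac{3}{\left(a + 1\right)^{2}}$.

Setting $a = 4$:
$$I = - \frac{3}{25}.$$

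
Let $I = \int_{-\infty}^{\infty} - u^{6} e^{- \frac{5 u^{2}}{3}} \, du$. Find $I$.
$- \frac{81 \sqrt{15} \sqrt{\pi}}{1000}$

Begin with the known integral
$$J(a) = \int_{-\infty}^{\infty} - e^{- a u^{2}} \, du = - \frac{\sqrt{\pi}}{\sqrt{a}}.$$

Differentiating under the integral sign brings down a factor of $(-u^2)$:
$$\frac{dJ}{da} = \int_{-\infty}^{\infty} u^{2} e^{- a u^{2}} \, du = \frac{\sqrt{\pi}}{2 a^{\frac{3}{2}}}.$$

Repeating $3$ times in total — each differentiation brings down another $(-u^2)$ — gives
$$\frac{d^{3}J}{da^{3}} = \int_{-\infty}^{\infty} u^{6} e^{- a u^{2}} \, du = \frac{15 \sqrt{\pi}}{8 a^{\frac{7}{2}}},$$
and the integrand here is $(-1)^{3}$ times the target integrand, so $I = (-1)^{3}\,\frac{d^{3}J}{da^{3}} = - \frac{15 \sqrt{\pi}}{8 a^{\frac{7}{2}}}$.

Setting $a = \frac{5}{3}$:
$$I = - \frac{81 \sqrt{15} \sqrt{\pi}}{1000}.$$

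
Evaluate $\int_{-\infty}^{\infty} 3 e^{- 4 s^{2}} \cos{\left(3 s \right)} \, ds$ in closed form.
$\frac{3 \sqrt{\pi}}{2 e^{\frac{9}{16}}}$

Treat the cosine frequency as a parameter and define $I(b) = \int_{-\infty}^{\infty} 3 e^{- 4 s^{2}} \cos{\left(b s \right)} \, ds$.

Differentiating under the integral sign,
$$I'(b) = \int_{-\infty}^{\infty} - 3 s e^{- 4 s^{2}} \sin{\left(b s \right)} \, ds.$$

Integrate $\int_{-\infty}^{\infty} s \sin(b s)\, e^{- 4 s^{2}}\, ds$ by parts with $u = \sin(b s)$ and $dv = s\, e^{- 4 s^{2}}\, ds$, giving $v = - \frac{e^{- 4 s^{2}}}{8}$. The boundary term vanishes and
$$\int_{-\infty}^{\infty} s \sin(b s)\, e^{- 4 s^{2}}\, ds = \frac{b}{8} \int_{-\infty}^{\infty} \cos(b s)\, e^{- 4 s^{2}}\, ds,$$
so $I'(b) = - \frac{b}{8}\, I(b)$.

This is a separable first-order ODE; solving with the initial condition $I(0) = \int_{-\infty}^{\infty} 3 e^{- 4 s^{2}}\,ds = \frac{3 \sqrt{\pi}}{2}$ gives
$$I(b) = \frac{3 \sqrt{\pi} e^{- \frac{b^{2}}{16}}}{2}.$$

Setting $b = 3$:
$$I = \frac{3 \sqrt{\pi}}{2 e^{\frac{9}{16}}}.$$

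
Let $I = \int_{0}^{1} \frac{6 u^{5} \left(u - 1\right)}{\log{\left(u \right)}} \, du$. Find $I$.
$\log{\left(\frac{117649}{46656} \right)}$

Consider the one-parameter family: let $I(a) = \int_{0}^{1} \frac{6 \left(u^{6} - u^{a}\right)}{\log{\left(u \right)}} \, du$.

Since $\dfrac{\partial}{\partial a}\,u^{a} = u^{a} \ln u$, the $\ln u$ in the denominator cancels and
$$\frac{dI}{da} = \int_{0}^{1} -6 u^{a} \, du = -6 \left[\frac{u^{a+1}}{a+1}\right]_0^1 = - \frac{6}{a + 1}.$$

Integrating with respect to $a$ gives $I(a) = \log{\left(\frac{117649}{\left(a + 1\right)^{6}} \right)} + C$.

At $a = 6$ the integrand is identically $0$, so $I(6) = 0$. The closed form gives $0$, hence $C = 0$.

Setting $a = 5$:
$$I = \log{\left(\frac{117649}{46656} \right)}.$$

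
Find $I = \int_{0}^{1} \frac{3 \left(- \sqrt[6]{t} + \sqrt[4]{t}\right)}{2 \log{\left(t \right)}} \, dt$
$\log{\left(\frac{15 \sqrt{210}}{196} \right)}$

Replace the exponent $\frac{1}{4}$ by a parameter $a$: let $I(a) = \int_{0}^{1} \frac{3 \left(- \sqrt[6]{t} + t^{a}\right)}{2 \log{\left(t \right)}} \, dt$.

Since $\dfrac{\partial}{\partial a}\,t^{a} = t^{a} \ln t$, the $\ln t$ in the denominator cancels and
$$\frac{dI}{da} = \int_{0}^{1} \frac{3}{2} t^{a} \, dt = \frac{3}{2} \left[\frac{t^{a+1}}{a+1}\right]_0^1 = \frac{3}{2 \left(a + 1\right)}.$$

Integrating with respect to $a$ gives $I(a) = \log{\left(\frac{6 \sqrt{42} \left(a + 1\right)^{\frac{3}{2}}}{49} \right)} + C$.

At $a = \frac{1}{6}$ the integrand is identically $0$, so $I(\frac{1}{6}) = 0$. The closed form gives $0$, hence $C = 0$.

Setting $a = \frac{1}{4}$:
$$I = \log{\left(\frac{15 \sqrt{210}}{196} \right)}.$$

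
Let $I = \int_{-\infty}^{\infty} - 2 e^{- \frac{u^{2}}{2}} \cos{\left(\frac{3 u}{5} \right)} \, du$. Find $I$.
$- \frac{2 \sqrt{2} \sqrt{\pi}}{e^{\frac{9}{50}}}$

Treat the cosine frequency as a parameter and define $I(b) = \int_{-\infty}^{\infty} - 2 e^{- \frac{u^{2}}{2}} \cos{\left(b u \right)} \, du$.

Differentiating under the integral sign,
$$I'(b) = \int_{-\infty}^{\infty} 2 u e^{- \frac{u^{2}}{2}} \sin{\left(b u \right)} \, du.$$

Integrate $\int_{-\infty}^{\infty} u \sin(b u)\, e^{- \frac{u^{2}}{2}}\, du$ by parts with $w = \sin(b u)$ and $dv = u\, e^{- \frac{u^{2}}{2}}\, du$, giving $v = - e^{- \frac{u^{2}}{2}}$. The boundary term vanishes and
$$\int_{-\infty}^{\infty} u \sin(b u)\, e^{- \frac{u^{2}}{2}}\, du = b \int_{-\infty}^{\infty} \cos(b u)\, e^{- \frac{u^{2}}{2}}\, du,$$
so $I'(b) = - b\, I(b)$.

This is a separable first-order ODE; solving with the initial condition $I(0) = \int_{-\infty}^{\infty} - 2 e^{- \frac{u^{2}}{2}}\,du = - 2 \sqrt{2} \sqrt{\pi}$ gives
$$I(b) = - 2 \sqrt{2} \sqrt{\pi} e^{- \frac{b^{2}}{2}}.$$

Setting $b = \frac{3}{5}$:
$$I = - \frac{2 \sqrt{2} \sqrt{\pi}}{e^{\frac{9}{50}}}.$$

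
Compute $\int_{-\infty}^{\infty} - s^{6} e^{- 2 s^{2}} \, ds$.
$- \frac{15 \sqrt{2} \sqrt{\pi}}{128}$

Start from the elementary integral
$$J(a) = \int_{-\infty}^{\infty} - e^{- a s^{2}} \, ds = - \frac{\sqrt{\pi}}{\sqrt{a}}.$$

Differentiating under the integral sign brings down a factor of $(-s^2)$:
$$\frac{dJ}{da} = \int_{-\infty}^{\infty} s^{2} e^{- a s^{2}} \, ds = \frac{\sqrt{\pi}}{2 a^{\frac{3}{2}}}.$$

Repeating $3$ times in total — each differentiation brings down another $(-s^2)$ — gives
$$\frac{d^{3}J}{da^{3}} = \int_{-\infty}^{\infty} s^{6} e^{- a s^{2}} \, ds = \frac{15 \sqrt{\pi}}{8 a^{\frac{7}{2}}},$$
and the integrand here is $(-1)^{3}$ times the target integrand, so $I = (-1)^{3}\,\frac{d^{3}J}{da^{3}} = - \frac{15 \sqrt{\pi}}{8 a^{\frac{7}{2}}}$.

Setting $a = 2$:
$$I = - \frac{15 \sqrt{2} \sqrt{\pi}}{128}.$$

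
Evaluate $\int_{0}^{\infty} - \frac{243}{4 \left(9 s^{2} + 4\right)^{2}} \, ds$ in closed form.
$- \frac{81 \pi}{128}$

Recall the elementary integral
$$J(a) = \int_{0}^{\infty} - \frac{3}{4 \left(a^{2} + s^{2}\right)} \, ds = - \frac{3 \pi}{8 a}.$$

Differentiating under the integral sign with respect to $a$,
$$\frac{dJ}{da} = \int_{0}^{\infty} \frac{3 a}{2 \left(a^{2} + s^{2}\right)^{2}} \, ds = \frac{3 \pi}{8 a^{2}},$$
so $\int_{0}^{\infty} - \frac{3}{4 \left(a^{2} + s^{2}\right)^{2}} \, ds = - \frac{3 \pi}{16 a^{3}}$.

Setting $a = \frac{2}{3}$:
$$I = - \frac{81 \pi}{128}.$$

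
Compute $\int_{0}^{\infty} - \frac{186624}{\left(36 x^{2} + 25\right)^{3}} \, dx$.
$- \frac{5832 \pi}{3125}$

Start from the standard arctangent integral
$$J(a) = \int_{0}^{\infty} - \frac{4}{a^{2} + x^{2}} \, dx = - \frac{2 \pi}{a}.$$

Differentiating under the integral sign with respect to $a$,
$$\frac{dJ}{da} = \int_{0}^{\infty} \frac{8 a}{\left(a^{2} + x^{2}\right)^{2}} \, dx = \frac{2 \pi}{a^{2}},$$
so $\int_{0}^{\infty} - \frac{4}{\left(a^{2} + x^{2}\right)^{2}} \, dx = - \frac{\pi}{a^{3}}$.

Repeating — each differentiation of $1/(x^2+a^2)^j$ produces $-2ja/(x^2+a^2)^{j+1}$ — and dividing through by $-2ja$ at each step yields, after $2$ differentiations in total,
$$\int_{0}^{\infty} - \frac{4}{\left(a^{2} + x^{2}\right)^{3}} \, dx = - \frac{3 \pi}{4 a^{5}}.$$

Setting $a = \frac{5}{6}$:
$$I = - \frac{5832 \pi}{3125}.$$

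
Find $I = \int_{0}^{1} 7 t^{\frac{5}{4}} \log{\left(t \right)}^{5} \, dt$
$- \frac{1146880}{177147}$

Start from the elementary integral
$$J(a) = \int_{0}^{1} 7 t^{a} \, dt = \frac{7}{a + 1}.$$

Differentiating under the integral sign brings down a factor of $\ln t$:
$$\frac{dJ}{da} = \int_{0}^{1} 7 t^{a} \log{\left(t \right)} \, dt = - \frac{7}{\left(a + 1\right)^{2}}.$$

Repeating $5$ times in total — each differentiation brings down another $\ln t$ — gives
$$\frac{d^{5}J}{da^{5}} = \int_{0}^{1} 7 t^{a} \log{\left(t \right)}^{5} \, dt = - \frac{840}{\left(a + 1\right)^{6}},$$
and the integrand here is exactly the target integrand, so $I = - \frac{840}{\left(a + 1\right)^{6}}$.

Setting $a = \frac{5}{4}$:
$$I = - \frac{1146880}{177147}.$$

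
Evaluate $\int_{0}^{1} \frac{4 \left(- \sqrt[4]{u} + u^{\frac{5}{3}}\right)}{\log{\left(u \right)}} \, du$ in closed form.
$- \log{\left(\frac{50625}{1048576} \right)}$

Introduce a parameter $a$ in the exponent: let $I(a) = \int_{0}^{1} \frac{4 \left(u^{\frac{5}{3}} - u^{a}\right)}{\log{\left(u \right)}} \, du$.

Since $\dfrac{\partial}{\partial a}\,u^{a} = u^{a} \ln u$, the $\ln u$ in the denominator cancels and
$$\frac{dI}{da} = \int_{0}^{1} -4 u^{a} \, du = -4 \left[\frac{u^{a+1}}{a+1}\right]_0^1 = - \frac{4}{a + 1}.$$

Integrating with respect to $a$ gives $I(a) = - \log{\left(\frac{81 \left(a + 1\right)^{4}}{4096} \right)} + C$.

At $a = \frac{5}{3}$ the integrand is identically $0$, so $I(\frac{5}{3}) = 0$. The closed form gives $0$, hence $C = 0$.

Setting $a = \frac{1}{4}$:
$$I = - \log{\left(\frac{50625}{1048576} \right)}.$$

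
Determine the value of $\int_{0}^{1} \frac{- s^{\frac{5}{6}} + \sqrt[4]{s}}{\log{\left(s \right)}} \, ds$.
$\log{\left(\frac{15}{22} \right)}$

Consider the one-parameter family: let $I(a) = \int_{0}^{1} \frac{- s^{\frac{5}{6}} + s^{a}}{\log{\left(s \right)}} \, ds$.

Since $\dfrac{\partial}{\partial a}\,s^{a} = s^{a} \ln s$, the $\ln s$ in the denominator cancels and
$$\frac{dI}{da} = \int_{0}^{1} s^{a} \, ds = \left[\frac{s^{a+1}}{a+1}\right]_0^1 = \frac{1}{a + 1}.$$

Integrating with respect to $a$ gives $I(a) = \log{\left(\frac{6 a}{11} + \frac{6}{11} \right)} + C$.

At $a = \frac{5}{6}$ the integrand is identically $0$, so $I(\frac{5}{6}) = 0$. The closed form gives $0$, hence $C = 0$.

Setting $a = \frac{1}{4}$:
$$I = \log{\left(\frac{15}{22} \right)}.$$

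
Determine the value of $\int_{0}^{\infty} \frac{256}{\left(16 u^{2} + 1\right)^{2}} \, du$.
$16 \pi$

Begin with the known result
$$J(a) = \int_{0}^{\infty} \frac{1}{a^{2} + u^{2}} \, du = \frac{\pi}{2 a}.$$

Differentiating under the integral sign with respect to $a$,
$$\frac{dJ}{da} = \int_{0}^{\infty} - \frac{2 a}{\left(a^{2} + u^{2}\right)^{2}} \, du = - \frac{\pi}{2 a^{2}},$$
so $\int_{0}^{\infty} \frac{1}{\left(a^{2} + u^{2}\right)^{2}} \, du = \frac{\pi}{4 a^{3}}$.

Setting $a = \frac{1}{4}$:
$$I = 16 \pi.$$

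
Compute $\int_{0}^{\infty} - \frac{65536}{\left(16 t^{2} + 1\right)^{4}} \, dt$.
$- 2560 \pi$

Start from the standard arctangent integral
$$J(a) = \int_{0}^{\infty} - \frac{1}{a^{2} + t^{2}} \, dt = - \frac{\pi}{2 a}.$$

Differentiating under the integral sign with respect to $a$,
$$\frac{dJ}{da} = \int_{0}^{\infty} \frac{2 a}{\left(a^{2} + t^{2}\right)^{2}} \, dt = \frac{\pi}{2 a^{2}},$$
so $\int_{0}^{\infty} - \frac{1}{\left(a^{2} + t^{2}\right)^{2}} \, dt = - \frac{\pi}{4 a^{3}}$.

Repeating — each differentiation of $1/(t^2+a^2)^j$ produces $-2ja/(t^2+a^2)^{j+1}$ — and dividing through by $-2ja$ at each step yields, after $3$ differentiations in total,
$$\int_{0}^{\infty} - \frac{1}{\left(a^{2} + t^{2}\right)^{4}} \, dt = - \frac{5 \pi}{32 a^{7}}.$$

Setting $a = \frac{1}{4}$:
$$I = - 2560 \pi.$$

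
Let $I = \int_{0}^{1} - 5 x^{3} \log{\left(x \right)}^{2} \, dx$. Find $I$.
$- \frac{5}{32}$

Consider the simpler parametrised integral
$$J(a) = \int_{0}^{1} - 5 x^{a} \, dx = - \frac{5}{a + 1}.$$

Differentiating under the integral sign brings down a factor of $\ln x$:
$$\frac{dJ}{da} = \int_{0}^{1} - 5 x^{a} \log{\left(x \right)} \, dx = \frac{5}{\left(a + 1\right)^{2}}.$$

Repeating twice in total — each differentiation brings down another $\ln x$ — gives
$$\frac{d^{2}J}{da^{2}} = \int_{0}^{1} - 5 x^{a} \log{\left(x \right)}^{2} \, dx = - \frac{10}{\left(a + 1\right)^{3}},$$
and the integrand here is exactly the target integrand, so $I = - \frac{10}{\left(a + 1\right)^{3}}$.

Setting $a = 3$:
$$I = - \frac{5}{32}.$$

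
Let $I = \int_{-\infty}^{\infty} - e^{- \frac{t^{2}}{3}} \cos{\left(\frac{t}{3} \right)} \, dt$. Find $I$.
$- \frac{\sqrt{3} \sqrt{\pi}}{e^{\frac{1}{12}}}$

Treat the cosine frequency as a parameter and define $I(b) = \int_{-\infty}^{\infty} - e^{- \frac{t^{2}}{3}} \cos{\left(b t \right)} \, dt$.

Differentiating under the integral sign,
$$I'(b) = \int_{-\infty}^{\infty} t e^{- \frac{t^{2}}{3}} \sin{\left(b t \right)} \, dt.$$

Integrate $\int_{-\infty}^{\infty} t \sin(b t)\, e^{- \frac{t^{2}}{3}}\, dt$ by parts with $u = \sin(b t)$ and $dv = t\, e^{- \frac{t^{2}}{3}}\, dt$, giving $v = - \frac{3 e^{- \frac{t^{2}}{3}}}{2}$. The boundary term vanishes and
$$\int_{-\infty}^{\infty} t \sin(b t)\, e^{- \frac{t^{2}}{3}}\, dt = \frac{3 b}{2} \int_{-\infty}^{\infty} \cos(b t)\, e^{- \frac{t^{2}}{3}}\, dt,$$
so $I'(b) = - \frac{3 b}{2}\, I(b)$.

This is a separable first-order ODE; solving with the initial condition $I(0) = \int_{-\infty}^{\infty} - e^{- \frac{t^{2}}{3}}\,dt = - \sqrt{3} \sqrt{\pi}$ gives
$$I(b) = - \sqrt{3} \sqrt{\pi} e^{- \frac{3 b^{2}}{4}}.$$

Setting $b = \frac{1}{3}$:
$$I = - \frac{\sqrt{3} \sqrt{\pi}}{e^{\frac{1}{12}}}.$$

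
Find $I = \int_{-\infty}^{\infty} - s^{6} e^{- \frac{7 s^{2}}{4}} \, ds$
$- \frac{240 \sqrt{7} \sqrt{\pi}}{2401}$

Consider the simpler parametrised integral
$$J(a) = \int_{-\infty}^{\infty} - e^{- a s^{2}} \, ds = - \frac{\sqrt{\pi}}{\sqrt{a}}.$$

Differentiating under the integral sign brings down a factor of $(-s^2)$:
$$\frac{dJ}{da} = \int_{-\infty}^{\infty} s^{2} e^{- a s^{2}} \, ds = \frac{\sqrt{\pi}}{2 a^{\frac{3}{2}}}.$$

Repeating $3$ times in total — each differentiation brings down another $(-s^2)$ — gives
$$\frac{d^{3}J}{da^{3}} = \int_{-\infty}^{\infty} s^{6} e^{- a s^{2}} \, ds = \frac{15 \sqrt{\pi}}{8 a^{\frac{7}{2}}},$$
and the integrand here is $(-1)^{3}$ times the target integrand, so $I = (-1)^{3}\,\frac{d^{3}J}{da^{3}} = - \frac{15 \sqrt{\pi}}{8 a^{\frac{7}{2}}}$.

Setting $a = \frac{7}{4}$:
$$I = - \frac{240 \sqrt{7} \sqrt{\pi}}{2401}.$$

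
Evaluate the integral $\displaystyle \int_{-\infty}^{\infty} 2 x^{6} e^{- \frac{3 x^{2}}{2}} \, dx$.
$\frac{10 \sqrt{6} \sqrt{\pi}}{27}$

Begin with the known integral
$$J(a) = \int_{-\infty}^{\infty} 2 e^{- a x^{2}} \, dx = \frac{2 \sqrt{\pi}}{\sqrt{a}}.$$

Differentiating under the integral sign brings down a factor of $(-x^2)$:
$$\frac{dJ}{da} = \int_{-\infty}^{\infty} - 2 x^{2} e^{- a x^{2}} \, dx = - \frac{\sqrt{\pi}}{a^{\frac{3}{2}}}.$$

Repeating $3$ times in total — each differentiation brings down another $(-x^2)$ — gives
$$\frac{d^{3}J}{da^{3}} = \int_{-\infty}^{\infty} - 2 x^{6} e^{- a x^{2}} \, dx = - \frac{15 \sqrt{\pi}}{4 a^{\frac{7}{2}}},$$
and the integrand here is $(-1)^{3}$ times the target integrand, so $I = (-1)^{3}\,\frac{d^{3}J}{da^{3}} = \frac{15 \sqrt{\pi}}{4 a^{\frac{7}{2}}}$.

Setting $a = \frac{3}{2}$:
$$I = \frac{10 \sqrt{6} \sqrt{\pi}}{27}.$$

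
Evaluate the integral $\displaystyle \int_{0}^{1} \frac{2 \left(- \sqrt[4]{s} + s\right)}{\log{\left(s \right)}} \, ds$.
$\log{\left(\frac{64}{25} \right)}$

Introduce a parameter $a$ in the exponent: let $I(a) = \int_{0}^{1} \frac{2 \left(- \sqrt[4]{s} + s^{a}\right)}{\log{\left(s \right)}} \, ds$.

Since $\dfrac{\partial}{\partial a}\,s^{a} = s^{a} \ln s$, the $\ln s$ in the denominator cancels and
$$\frac{dI}{da} = \int_{0}^{1} 2 s^{a} \, ds = 2 \left[\frac{s^{a+1}}{a+1}\right]_0^1 = \frac{2}{a + 1}.$$

Integrating with respect to $a$ gives $I(a) = \log{\left(\frac{16 \left(a + 1\right)^{2}}{25} \right)} + C$.

At $a = \frac{1}{4}$ the integrand is identically $0$, so $I(\frac{1}{4}) = 0$. The closed form gives $0$, hence $C = 0$.

Setting $a = 1$:
$$I = \log{\left(\frac{64}{25} \right)}.$$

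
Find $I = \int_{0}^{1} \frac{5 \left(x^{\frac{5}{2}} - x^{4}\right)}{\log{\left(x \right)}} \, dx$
$- \log{\left(\frac{100000}{16807} \right)}$

Consider the one-parameter family: let $I(a) = \int_{0}^{1} \frac{5 \left(x^{\frac{5}{2}} - x^{a}\right)}{\log{\left(x \right)}} \, dx$.

Since $\dfrac{\partial}{\partial a}\,x^{a} = x^{a} \ln x$, the $\ln x$ in the denominator cancels and
$$\frac{dI}{da} = \int_{0}^{1} -5 x^{a} \, dx = -5 \left[\frac{x^{a+1}}{a+1}\right]_0^1 = - \frac{5}{a + 1}.$$

Integrating with respect to $a$ gives $I(a) = - \log{\left(\frac{32 \left(a + 1\right)^{5}}{16807} \right)} + C$.

At $a = \frac{5}{2}$ the integrand is identically $0$, so $I(\frac{5}{2}) = 0$. The closed form gives $0$, hence $C = 0$.

Setting $a = 4$:
$$I = - \log{\left(\frac{100000}{16807} \right)}.$$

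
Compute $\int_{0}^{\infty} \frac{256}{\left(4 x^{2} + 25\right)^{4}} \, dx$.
$\frac{4 \pi}{15625}$

Begin with the known result
$$J(a) = \int_{0}^{\infty} \frac{1}{a^{2} + x^{2}} \, dx = \frac{\pi}{2 a}.$$

Differentiating under the integral sign with respect to $a$,
$$\frac{dJ}{da} = \int_{0}^{\infty} - \frac{2 a}{\left(a^{2} + x^{2}\right)^{2}} \, dx = - \frac{\pi}{2 a^{2}},$$
so $\int_{0}^{\infty} \frac{1}{\left(a^{2} + x^{2}\right)^{2}} \, dx = \frac{\pi}{4 a^{3}}$.

Repeating — each differentiation of $1/(x^2+a^2)^j$ produces $-2ja/(x^2+a^2)^{j+1}$ — and dividing through by $-2ja$ at each step yields, after $3$ differentiations in total,
$$\int_{0}^{\infty} \frac{1}{\left(a^{2} + x^{2}\right)^{4}} \, dx = \frac{5 \pi}{32 a^{7}}.$$

Setting $a = \frac{5}{2}$:
$$I = \frac{4 \pi}{15625}.$$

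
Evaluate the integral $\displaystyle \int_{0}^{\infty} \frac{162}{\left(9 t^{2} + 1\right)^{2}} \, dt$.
$\frac{27 \pi}{2}$

Begin with the known result
$$J(a) = \int_{0}^{\infty} \frac{2}{a^{2} + t^{2}} \, dt = \frac{\pi}{a}.$$

Differentiating under the integral sign with respect to $a$,
$$\frac{dJ}{da} = \int_{0}^{\infty} - \frac{4 a}{\left(a^{2} + t^{2}\right)^{2}} \, dt = - \frac{\pi}{a^{2}},$$
so $\int_{0}^{\infty} \frac{2}{\left(a^{2} + t^{2}\right)^{2}} \, dt = \frac{\pi}{2 a^{3}}$.

Setting $a = \frac{1}{3}$:
$$I = \frac{27 \pi}{2}.$$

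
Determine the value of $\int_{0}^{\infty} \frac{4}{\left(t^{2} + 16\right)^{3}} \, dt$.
$\frac{3 \pi}{4096}$

Start from the standard arctangent integral
$$J(a) = \int_{0}^{\infty} \frac{4}{a^{2} + t^{2}} \, dt = \frac{2 \pi}{a}.$$

Differentiating under the integral sign with respect to $a$,
$$\frac{dJ}{da} = \int_{0}^{\infty} - \frac{8 a}{\left(a^{2} + t^{2}\right)^{2}} \, dt = - \frac{2 \pi}{a^{2}},$$
so $\int_{0}^{\infty} \frac{4}{\left(a^{2} + t^{2}\right)^{2}} \, dt = \frac{\pi}{a^{3}}$.

Repeating — each differentiation of $1/(t^2+a^2)^j$ produces $-2ja/(t^2+a^2)^{j+1}$ — and dividing through by $-2ja$ at each step yields, after $2$ differentiations in total,
$$\int_{0}^{\infty} \frac{4}{\left(a^{2} + t^{2}\right)^{3}} \, dt = \frac{3 \pi}{4 a^{5}}.$$

Setting $a = 4$:
$$I = \frac{3 \pi}{4096}.$$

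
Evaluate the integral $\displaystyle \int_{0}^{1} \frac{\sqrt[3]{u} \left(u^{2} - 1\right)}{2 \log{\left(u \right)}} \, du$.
$- \log{\left(2 \right)} + \frac{\log{\left(10 \right)}}{2}$

Consider the one-parameter family: let $I(a) = \int_{0}^{1} \frac{u^{\frac{7}{3}} - u^{a}}{2 \log{\left(u \right)}} \, du$.

Since $\dfrac{\partial}{\partial a}\,u^{a} = u^{a} \ln u$, the $\ln u$ in the denominator cancels and
$$\frac{dI}{da} = \int_{0}^{1} - \frac{1}{2} u^{a} \, du = - \frac{1}{2} \left[\frac{u^{a+1}}{a+1}\right]_0^1 = - \frac{1}{2 a + 2}.$$

Integrating with respect to $a$ gives $I(a) = - \frac{\log{\left(a + 1 \right)}}{2} - \frac{\log{\left(3 \right)}}{2} + \frac{\log{\left(10 \right)}}{2} + C$.

At $a = \frac{7}{3}$ the integrand is identically $0$, so $I(\frac{7}{3}) = 0$. The closed form gives $0$, hence $C = 0$.

Setting $a = \frac{1}{3}$:
$$I = - \log{\left(2 \right)} + \frac{\log{\left(10 \right)}}{2}.$$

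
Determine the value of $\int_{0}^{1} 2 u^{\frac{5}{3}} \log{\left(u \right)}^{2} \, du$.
$\frac{27}{128}$

Start from the elementary integral
$$J(a) = \int_{0}^{1} 2 u^{a} \, du = \frac{2}{a + 1}.$$

Differentiating under the integral sign brings down a factor of $\ln u$:
$$\frac{dJ}{da} = \int_{0}^{1} 2 u^{a} \log{\left(u \right)} \, du = - \frac{2}{\left(a + 1\right)^{2}}.$$

Repeating twice in total — each differentiation brings down another $\ln u$ — gives
$$\frac{d^{2}J}{da^{2}} = \int_{0}^{1} 2 u^{a} \log{\left(u \right)}^{2} \, du = \frac{4}{\left(a + 1\right)^{3}},$$
and the integrand here is exactly the target integrand, so $I = \frac{4}{\left(a + 1\right)^{3}}$.

Setting $a = \frac{5}{3}$:
$$I = \frac{27}{128}.$$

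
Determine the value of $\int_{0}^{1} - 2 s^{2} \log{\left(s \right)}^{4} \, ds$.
$- \frac{16}{81}$

Consider the simpler parametrised integral
$$J(a) = \int_{0}^{1} - 2 s^{a} \, ds = - \frac{2}{a + 1}.$$

Differentiating under the integral sign brings down a factor of $\ln s$:
$$\frac{dJ}{da} = \int_{0}^{1} - 2 s^{a} \log{\left(s \right)} \, ds = \frac{2}{\left(a + 1\right)^{2}}.$$

Repeating $4$ times in total — each differentiation brings down another $\ln s$ — gives
$$\frac{d^{4}J}{da^{4}} = \int_{0}^{1} - 2 s^{a} \log{\left(s \right)}^{4} \, ds = - \frac{48}{\left(a + 1\right)^{5}},$$
and the integrand here is exactly the target integrand, so $I = - \frac{48}{\left(a + 1\right)^{5}}$.

Setting $a = 2$:
$$I = - \frac{16}{81}.$$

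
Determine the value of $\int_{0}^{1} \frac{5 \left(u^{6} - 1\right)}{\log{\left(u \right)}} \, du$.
$\log{\left(16807 \right)}$

Consider the one-parameter family: let $I(a) = \int_{0}^{1} \frac{5 \left(u^{a} - 1\right)}{\log{\left(u \right)}} \, du$.

Since $\dfrac{\partial}{\partial a}\,u^{a} = u^{a} \ln u$, the $\ln u$ in the denominator cancels and
$$\frac{dI}{da} = \int_{0}^{1} 5 u^{a} \, du = 5 \left[\frac{u^{a+1}}{a+1}\right]_0^1 = \frac{5}{a + 1}.$$

Integrating with respect to $a$ gives $I(a) = 5 \log{\left(a + 1 \right)} + C$.

At $a = 0$ the integrand is identically $0$, so $I(0) = 0$. The closed form gives $0$, hence $C = 0$.

Setting $a = 6$:
$$I = \log{\left(16807 \right)}.$$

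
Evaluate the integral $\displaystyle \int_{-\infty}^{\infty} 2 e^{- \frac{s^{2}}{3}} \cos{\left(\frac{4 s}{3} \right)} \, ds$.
$\frac{2 \sqrt{3} \sqrt{\pi}}{e^{\frac{4}{3}}}$

Define $I(b) = \int_{-\infty}^{\infty} 2 e^{- \frac{s^{2}}{3}} \cos{\left(b s \right)} \, ds$.

Differentiating under the integral sign,
$$I'(b) = \int_{-\infty}^{\infty} - 2 s e^{- \frac{s^{2}}{3}} \sin{\left(b s \right)} \, ds.$$

Integrate $\int_{-\infty}^{\infty} s \sin(b s)\, e^{- \frac{s^{2}}{3}}\, ds$ by parts with $u = \sin(b s)$ and $dv = s\, e^{- \frac{s^{2}}{3}}\, ds$, giving $v = - \frac{3 e^{- \frac{s^{2}}{3}}}{2}$. The boundary term vanishes and
$$\int_{-\infty}^{\infty} s \sin(b s)\, e^{- \frac{s^{2}}{3}}\, ds = \frac{3 b}{2} \int_{-\infty}^{\infty} \cos(b s)\, e^{- \frac{s^{2}}{3}}\, ds,$$
so $I'(b) = - \frac{3 b}{2}\, I(b)$.

This is a separable first-order ODE; solving with the initial condition $I(0) = \int_{-\infty}^{\infty} 2 e^{- \frac{s^{2}}{3}}\,ds = 2 \sqrt{3} \sqrt{\pi}$ gives
$$I(b) = 2 \sqrt{3} \sqrt{\pi} e^{- \frac{3 b^{2}}{4}}.$$

Setting $b = \frac{4}{3}$:
$$I = \frac{2 \sqrt{3} \sqrt{\pi}}{e^{\frac{4}{3}}}.$$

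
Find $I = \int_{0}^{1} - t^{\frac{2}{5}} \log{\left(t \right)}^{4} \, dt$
$- \frac{75000}{16807}$

Begin with the known integral
$$J(a) = \int_{0}^{1} - t^{a} \, dt = - \frac{1}{a + 1}.$$

Differentiating under the integral sign brings down a factor of $\ln t$:
$$\frac{dJ}{da} = \int_{0}^{1} - t^{a} \log{\left(t \right)} \, dt = \frac{1}{\left(a + 1\right)^{2}}.$$

Repeating $4$ times in total — each differentiation brings down another $\ln t$ — gives
$$\frac{d^{4}J}{da^{4}} = \int_{0}^{1} - t^{a} \log{\left(t \right)}^{4} \, dt = - \frac{24}{\left(a + 1\right)^{5}},$$
and the integrand here is exactly the target integrand, so $I = - \frac{24}{\left(a + 1\right)^{5}}$.

Setting $a = \frac{2}{5}$:
$$I = - \frac{75000}{16807}.$$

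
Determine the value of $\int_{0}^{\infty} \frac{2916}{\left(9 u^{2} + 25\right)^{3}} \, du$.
$\frac{729 \pi}{12500}$

Begin with the known result
$$J(a) = \int_{0}^{\infty} \frac{4}{a^{2} + u^{2}} \, du = \frac{2 \pi}{a}.$$

Differentiating under the integral sign with respect to $a$,
$$\frac{dJ}{da} = \int_{0}^{\infty} - \frac{8 a}{\left(a^{2} + u^{2}\right)^{2}} \, du = - \frac{2 \pi}{a^{2}},$$
so $\int_{0}^{\infty} \frac{4}{\left(a^{2} + u^{2}\right)^{2}} \, du = \frac{\pi}{a^{3}}$.

Repeating — each differentiation of $1/(u^2+a^2)^j$ produces $-2ja/(u^2+a^2)^{j+1}$ — and dividing through by $-2ja$ at each step yields, after $2$ differentiations in total,
$$\int_{0}^{\infty} \frac{4}{\left(a^{2} + u^{2}\right)^{3}} \, du = \frac{3 \pi}{4 a^{5}}.$$

Setting $a = \frac{5}{3}$:
$$I = \frac{729 \pi}{12500}.$$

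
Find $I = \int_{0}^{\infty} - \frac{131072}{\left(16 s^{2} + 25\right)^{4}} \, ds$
$- \frac{1024 \pi}{15625}$

Start from the standard arctangent integral
$$J(a) = \int_{0}^{\infty} - \frac{2}{a^{2} + s^{2}} \, ds = - \frac{\pi}{a}.$$

Differentiating under the integral sign with respect to $a$,
$$\frac{dJ}{da} = \int_{0}^{\infty} \frac{4 a}{\left(a^{2} + s^{2}\right)^{2}} \, ds = \frac{\pi}{a^{2}},$$
so $\int_{0}^{\infty} - \frac{2}{\left(a^{2} + s^{2}\right)^{2}} \, ds = - \frac{\pi}{2 a^{3}}$.

Repeating — each differentiation of $1/(s^2+a^2)^j$ produces $-2ja/(s^2+a^2)^{j+1}$ — and dividing through by $-2ja$ at each step yields, after $3$ differentiations in total,
$$\int_{0}^{\infty} - \frac{2}{\left(a^{2} + s^{2}\right)^{4}} \, ds = - \frac{5 \pi}{16 a^{7}}.$$

Setting $a = \frac{5}{4}$:
$$I = - \frac{1024 \pi}{15625}.$$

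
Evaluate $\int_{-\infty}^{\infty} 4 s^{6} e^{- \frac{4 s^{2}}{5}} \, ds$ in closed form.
$\frac{1875 \sqrt{5} \sqrt{\pi}}{256}$

Start from the elementary integral
$$J(a) = \int_{-\infty}^{\infty} 4 e^{- a s^{2}} \, ds = \frac{4 \sqrt{\pi}}{\sqrt{a}}.$$

Differentiating under the integral sign brings down a factor of $(-s^2)$:
$$\frac{dJ}{da} = \int_{-\infty}^{\infty} - 4 s^{2} e^{- a s^{2}} \, ds = - \frac{2 \sqrt{\pi}}{a^{\frac{3}{2}}}.$$

Repeating $3$ times in total — each differentiation brings down another $(-s^2)$ — gives
$$\frac{d^{3}J}{da^{3}} = \int_{-\infty}^{\infty} - 4 s^{6} e^{- a s^{2}} \, ds = - \frac{15 \sqrt{\pi}}{2 a^{\frac{7}{2}}},$$
and the integrand here is $(-1)^{3}$ times the target integrand, so $I = (-1)^{3}\,\frac{d^{3}J}{da^{3}} = \frac{15 \sqrt{\pi}}{2 a^{\frac{7}{2}}}$.

Setting $a = \frac{4}{5}$:
$$I = \frac{1875 \sqrt{5} \sqrt{\pi}}{256}.$$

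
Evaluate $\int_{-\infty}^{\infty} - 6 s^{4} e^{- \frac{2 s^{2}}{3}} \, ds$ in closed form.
$- \frac{81 \sqrt{6} \sqrt{\pi}}{16}$

Start from the elementary integral
$$J(a) = \int_{-\infty}^{\infty} - 6 e^{- a s^{2}} \, ds = - \frac{6 \sqrt{\pi}}{\sqrt{a}}.$$

Differentiating under the integral sign brings down a factor of $(-s^2)$:
$$\frac{dJ}{da} = \int_{-\infty}^{\infty} 6 s^{2} e^{- a s^{2}} \, ds = \frac{3 \sqrt{\pi}}{a^{\frac{3}{2}}}.$$

Repeating twice in total — each differentiation brings down another $(-s^2)$ — gives
$$\frac{d^{2}J}{da^{2}} = \int_{-\infty}^{\infty} - 6 s^{4} e^{- a s^{2}} \, ds = - \frac{9 \sqrt{\pi}}{2 a^{\frac{5}{2}}},$$
and the integrand here is exactly the target integrand, so $I = - \frac{9 \sqrt{\pi}}{2 a^{\frac{5}{2}}}$.

Setting $a = \frac{2}{3}$:
$$I = - \frac{81 \sqrt{6} \sqrt{\pi}}{16}.$$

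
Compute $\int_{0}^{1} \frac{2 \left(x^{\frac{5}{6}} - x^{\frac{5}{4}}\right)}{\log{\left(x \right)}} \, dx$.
$\log{\left(\frac{484}{729} \right)}$

Introduce a parameter $a$ in the exponent: let $I(a) = \int_{0}^{1} \frac{2 \left(- x^{\frac{5}{4}} + x^{a}\right)}{\log{\left(x \right)}} \, dx$.

Since $\dfrac{\partial}{\partial a}\,x^{a} = x^{a} \ln x$, the $\ln x$ in the denominator cancels and
$$\frac{dI}{da} = \int_{0}^{1} 2 x^{a} \, dx = 2 \left[\frac{x^{a+1}}{a+1}\right]_0^1 = \frac{2}{a + 1}.$$

Integrating with respect to $a$ gives $I(a) = \log{\left(\frac{16 \left(a + 1\right)^{2}}{81} \right)} + C$.

At $a = \frac{5}{4}$ the integrand is identically $0$, so $I(\frac{5}{4}) = 0$. The closed form gives $0$, hence $C = 0$.

Setting $a = \frac{5}{6}$:
$$I = \log{\left(\frac{484}{729} \right)}.$$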